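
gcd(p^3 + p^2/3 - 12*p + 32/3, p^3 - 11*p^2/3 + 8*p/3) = p^2 - 11*p/3 + 8/3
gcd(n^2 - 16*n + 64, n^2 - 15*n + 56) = n - 8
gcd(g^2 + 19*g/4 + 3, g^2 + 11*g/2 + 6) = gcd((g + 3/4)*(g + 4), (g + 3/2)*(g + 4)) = g + 4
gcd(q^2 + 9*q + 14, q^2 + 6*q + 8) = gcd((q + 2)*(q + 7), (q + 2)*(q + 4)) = q + 2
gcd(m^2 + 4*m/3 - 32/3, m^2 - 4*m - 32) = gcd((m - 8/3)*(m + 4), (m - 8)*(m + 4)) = m + 4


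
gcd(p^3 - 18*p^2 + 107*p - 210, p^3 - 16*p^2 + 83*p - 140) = p^2 - 12*p + 35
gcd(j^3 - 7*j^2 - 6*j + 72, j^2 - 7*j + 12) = j - 4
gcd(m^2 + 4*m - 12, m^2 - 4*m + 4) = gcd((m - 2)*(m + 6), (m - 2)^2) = m - 2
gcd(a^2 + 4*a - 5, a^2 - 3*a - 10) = 1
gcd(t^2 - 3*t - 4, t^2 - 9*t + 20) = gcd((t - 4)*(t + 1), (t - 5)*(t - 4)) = t - 4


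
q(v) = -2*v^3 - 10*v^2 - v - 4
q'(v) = -6*v^2 - 20*v - 1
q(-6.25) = 99.91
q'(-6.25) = -110.38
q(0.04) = -4.06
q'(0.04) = -1.81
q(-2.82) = -35.85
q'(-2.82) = 7.69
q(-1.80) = -22.94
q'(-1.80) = 15.56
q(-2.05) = -26.74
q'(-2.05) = 14.78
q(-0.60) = -6.57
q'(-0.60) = 8.84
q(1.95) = -58.80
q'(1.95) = -62.82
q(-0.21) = -4.21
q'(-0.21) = 2.94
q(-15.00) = 4511.00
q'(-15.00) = -1051.00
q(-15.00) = 4511.00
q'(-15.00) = -1051.00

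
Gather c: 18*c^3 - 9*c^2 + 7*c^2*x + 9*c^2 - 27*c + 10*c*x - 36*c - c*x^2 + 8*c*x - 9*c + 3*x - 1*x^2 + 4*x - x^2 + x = 18*c^3 + 7*c^2*x + c*(-x^2 + 18*x - 72) - 2*x^2 + 8*x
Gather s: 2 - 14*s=2 - 14*s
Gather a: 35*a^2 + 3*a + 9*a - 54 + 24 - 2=35*a^2 + 12*a - 32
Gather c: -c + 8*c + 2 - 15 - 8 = 7*c - 21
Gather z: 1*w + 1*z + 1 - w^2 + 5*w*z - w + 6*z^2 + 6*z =-w^2 + 6*z^2 + z*(5*w + 7) + 1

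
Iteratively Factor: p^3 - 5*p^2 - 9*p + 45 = (p + 3)*(p^2 - 8*p + 15) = (p - 5)*(p + 3)*(p - 3)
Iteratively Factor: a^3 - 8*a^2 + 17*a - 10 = (a - 2)*(a^2 - 6*a + 5) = (a - 2)*(a - 1)*(a - 5)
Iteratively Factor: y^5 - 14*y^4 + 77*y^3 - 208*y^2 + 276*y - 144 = (y - 3)*(y^4 - 11*y^3 + 44*y^2 - 76*y + 48) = (y - 3)*(y - 2)*(y^3 - 9*y^2 + 26*y - 24) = (y - 3)*(y - 2)^2*(y^2 - 7*y + 12) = (y - 3)^2*(y - 2)^2*(y - 4)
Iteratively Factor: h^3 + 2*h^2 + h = (h + 1)*(h^2 + h) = h*(h + 1)*(h + 1)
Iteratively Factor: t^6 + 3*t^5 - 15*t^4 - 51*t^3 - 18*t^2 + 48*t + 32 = (t + 2)*(t^5 + t^4 - 17*t^3 - 17*t^2 + 16*t + 16) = (t - 1)*(t + 2)*(t^4 + 2*t^3 - 15*t^2 - 32*t - 16) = (t - 4)*(t - 1)*(t + 2)*(t^3 + 6*t^2 + 9*t + 4) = (t - 4)*(t - 1)*(t + 1)*(t + 2)*(t^2 + 5*t + 4) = (t - 4)*(t - 1)*(t + 1)^2*(t + 2)*(t + 4)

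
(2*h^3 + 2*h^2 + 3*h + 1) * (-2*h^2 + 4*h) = -4*h^5 + 4*h^4 + 2*h^3 + 10*h^2 + 4*h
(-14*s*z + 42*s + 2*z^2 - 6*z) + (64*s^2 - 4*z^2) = 64*s^2 - 14*s*z + 42*s - 2*z^2 - 6*z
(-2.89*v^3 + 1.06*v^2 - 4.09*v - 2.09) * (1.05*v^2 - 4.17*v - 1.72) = -3.0345*v^5 + 13.1643*v^4 - 3.7439*v^3 + 13.0376*v^2 + 15.7501*v + 3.5948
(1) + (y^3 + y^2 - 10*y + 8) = y^3 + y^2 - 10*y + 9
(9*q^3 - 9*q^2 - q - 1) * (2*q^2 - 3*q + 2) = 18*q^5 - 45*q^4 + 43*q^3 - 17*q^2 + q - 2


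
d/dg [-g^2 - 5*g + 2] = -2*g - 5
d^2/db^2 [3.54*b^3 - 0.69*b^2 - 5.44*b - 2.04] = 21.24*b - 1.38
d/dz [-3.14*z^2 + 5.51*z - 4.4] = 5.51 - 6.28*z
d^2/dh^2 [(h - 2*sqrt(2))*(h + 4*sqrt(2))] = 2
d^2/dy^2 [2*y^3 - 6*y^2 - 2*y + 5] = 12*y - 12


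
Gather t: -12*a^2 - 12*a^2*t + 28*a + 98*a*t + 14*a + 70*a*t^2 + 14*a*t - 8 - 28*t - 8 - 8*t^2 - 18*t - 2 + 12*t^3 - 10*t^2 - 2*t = -12*a^2 + 42*a + 12*t^3 + t^2*(70*a - 18) + t*(-12*a^2 + 112*a - 48) - 18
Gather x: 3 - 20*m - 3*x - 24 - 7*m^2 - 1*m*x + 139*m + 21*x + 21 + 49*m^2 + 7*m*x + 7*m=42*m^2 + 126*m + x*(6*m + 18)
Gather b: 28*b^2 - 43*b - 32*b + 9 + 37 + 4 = 28*b^2 - 75*b + 50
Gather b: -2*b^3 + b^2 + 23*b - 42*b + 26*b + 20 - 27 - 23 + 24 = -2*b^3 + b^2 + 7*b - 6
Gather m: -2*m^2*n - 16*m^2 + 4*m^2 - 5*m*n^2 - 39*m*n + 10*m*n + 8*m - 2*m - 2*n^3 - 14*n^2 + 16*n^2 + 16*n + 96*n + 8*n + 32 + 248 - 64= m^2*(-2*n - 12) + m*(-5*n^2 - 29*n + 6) - 2*n^3 + 2*n^2 + 120*n + 216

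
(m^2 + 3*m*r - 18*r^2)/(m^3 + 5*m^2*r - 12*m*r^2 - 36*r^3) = 1/(m + 2*r)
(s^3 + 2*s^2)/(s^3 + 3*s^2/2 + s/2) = 2*s*(s + 2)/(2*s^2 + 3*s + 1)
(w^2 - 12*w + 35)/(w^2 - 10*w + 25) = (w - 7)/(w - 5)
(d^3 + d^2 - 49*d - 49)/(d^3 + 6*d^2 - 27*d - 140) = (d^2 - 6*d - 7)/(d^2 - d - 20)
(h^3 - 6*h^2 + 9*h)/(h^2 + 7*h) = (h^2 - 6*h + 9)/(h + 7)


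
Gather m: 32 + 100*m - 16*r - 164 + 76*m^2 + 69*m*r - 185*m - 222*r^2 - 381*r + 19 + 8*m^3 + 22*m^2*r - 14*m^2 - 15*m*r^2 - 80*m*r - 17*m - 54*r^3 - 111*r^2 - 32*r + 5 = 8*m^3 + m^2*(22*r + 62) + m*(-15*r^2 - 11*r - 102) - 54*r^3 - 333*r^2 - 429*r - 108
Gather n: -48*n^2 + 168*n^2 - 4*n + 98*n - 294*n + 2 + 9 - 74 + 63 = 120*n^2 - 200*n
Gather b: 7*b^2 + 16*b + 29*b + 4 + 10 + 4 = 7*b^2 + 45*b + 18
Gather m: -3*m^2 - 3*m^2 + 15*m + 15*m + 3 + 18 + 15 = -6*m^2 + 30*m + 36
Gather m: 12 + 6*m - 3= 6*m + 9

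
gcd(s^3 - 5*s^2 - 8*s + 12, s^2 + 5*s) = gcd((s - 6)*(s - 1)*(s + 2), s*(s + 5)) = 1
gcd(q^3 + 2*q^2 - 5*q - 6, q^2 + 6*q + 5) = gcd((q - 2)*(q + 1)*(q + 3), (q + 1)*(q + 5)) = q + 1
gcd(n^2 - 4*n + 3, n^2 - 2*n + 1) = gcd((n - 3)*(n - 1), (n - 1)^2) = n - 1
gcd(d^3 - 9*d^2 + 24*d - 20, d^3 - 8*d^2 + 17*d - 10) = d^2 - 7*d + 10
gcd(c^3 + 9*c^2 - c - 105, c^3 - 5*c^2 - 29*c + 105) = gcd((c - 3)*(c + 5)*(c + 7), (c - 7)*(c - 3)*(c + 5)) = c^2 + 2*c - 15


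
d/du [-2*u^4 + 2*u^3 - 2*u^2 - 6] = 2*u*(-4*u^2 + 3*u - 2)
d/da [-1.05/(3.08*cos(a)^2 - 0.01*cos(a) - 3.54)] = (0.0105 - 6.468*cos(a))*sin(a)/(-3.08*cos(a)^2 + 0.01*cos(a) + 3.54)^2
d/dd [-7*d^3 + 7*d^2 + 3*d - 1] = -21*d^2 + 14*d + 3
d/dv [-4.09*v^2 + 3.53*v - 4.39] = 3.53 - 8.18*v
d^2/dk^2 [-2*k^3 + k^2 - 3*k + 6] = 2 - 12*k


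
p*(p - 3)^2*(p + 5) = p^4 - p^3 - 21*p^2 + 45*p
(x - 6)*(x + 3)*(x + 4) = x^3 + x^2 - 30*x - 72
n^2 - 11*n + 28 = (n - 7)*(n - 4)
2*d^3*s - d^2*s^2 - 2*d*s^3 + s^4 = s*(-2*d + s)*(-d + s)*(d + s)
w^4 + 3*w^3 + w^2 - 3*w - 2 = (w - 1)*(w + 1)^2*(w + 2)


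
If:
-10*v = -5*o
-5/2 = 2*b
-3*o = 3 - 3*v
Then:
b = -5/4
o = -2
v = -1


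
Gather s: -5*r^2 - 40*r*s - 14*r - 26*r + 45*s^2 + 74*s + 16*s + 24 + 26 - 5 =-5*r^2 - 40*r + 45*s^2 + s*(90 - 40*r) + 45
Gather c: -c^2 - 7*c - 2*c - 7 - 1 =-c^2 - 9*c - 8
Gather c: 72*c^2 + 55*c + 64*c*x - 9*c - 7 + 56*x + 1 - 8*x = 72*c^2 + c*(64*x + 46) + 48*x - 6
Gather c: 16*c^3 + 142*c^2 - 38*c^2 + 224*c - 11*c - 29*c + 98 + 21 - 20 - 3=16*c^3 + 104*c^2 + 184*c + 96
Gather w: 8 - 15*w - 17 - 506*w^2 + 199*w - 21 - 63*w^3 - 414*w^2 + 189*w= -63*w^3 - 920*w^2 + 373*w - 30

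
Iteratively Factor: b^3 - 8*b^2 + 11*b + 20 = (b + 1)*(b^2 - 9*b + 20) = (b - 4)*(b + 1)*(b - 5)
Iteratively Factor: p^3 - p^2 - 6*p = (p)*(p^2 - p - 6) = p*(p + 2)*(p - 3)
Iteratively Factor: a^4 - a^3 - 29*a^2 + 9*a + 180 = (a - 3)*(a^3 + 2*a^2 - 23*a - 60) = (a - 3)*(a + 3)*(a^2 - a - 20) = (a - 5)*(a - 3)*(a + 3)*(a + 4)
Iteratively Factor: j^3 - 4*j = (j + 2)*(j^2 - 2*j) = (j - 2)*(j + 2)*(j)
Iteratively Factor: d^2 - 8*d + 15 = (d - 5)*(d - 3)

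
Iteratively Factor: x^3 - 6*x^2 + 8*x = (x)*(x^2 - 6*x + 8) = x*(x - 2)*(x - 4)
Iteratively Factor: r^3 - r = (r + 1)*(r^2 - r) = r*(r + 1)*(r - 1)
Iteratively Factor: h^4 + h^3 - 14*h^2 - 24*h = (h + 2)*(h^3 - h^2 - 12*h) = h*(h + 2)*(h^2 - h - 12) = h*(h + 2)*(h + 3)*(h - 4)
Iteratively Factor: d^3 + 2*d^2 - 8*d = (d + 4)*(d^2 - 2*d) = (d - 2)*(d + 4)*(d)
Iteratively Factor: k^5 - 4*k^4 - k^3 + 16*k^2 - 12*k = (k - 1)*(k^4 - 3*k^3 - 4*k^2 + 12*k) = (k - 1)*(k + 2)*(k^3 - 5*k^2 + 6*k) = (k - 2)*(k - 1)*(k + 2)*(k^2 - 3*k) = k*(k - 2)*(k - 1)*(k + 2)*(k - 3)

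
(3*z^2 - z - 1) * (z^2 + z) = 3*z^4 + 2*z^3 - 2*z^2 - z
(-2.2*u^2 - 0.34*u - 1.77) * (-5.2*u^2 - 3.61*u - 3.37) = 11.44*u^4 + 9.71*u^3 + 17.8454*u^2 + 7.5355*u + 5.9649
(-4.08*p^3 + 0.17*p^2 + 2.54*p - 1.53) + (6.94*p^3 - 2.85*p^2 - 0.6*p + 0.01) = 2.86*p^3 - 2.68*p^2 + 1.94*p - 1.52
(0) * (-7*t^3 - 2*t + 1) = 0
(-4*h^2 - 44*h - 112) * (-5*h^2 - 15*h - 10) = 20*h^4 + 280*h^3 + 1260*h^2 + 2120*h + 1120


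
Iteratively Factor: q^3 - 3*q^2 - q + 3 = (q - 3)*(q^2 - 1) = (q - 3)*(q - 1)*(q + 1)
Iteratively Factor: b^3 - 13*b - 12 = (b + 1)*(b^2 - b - 12) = (b - 4)*(b + 1)*(b + 3)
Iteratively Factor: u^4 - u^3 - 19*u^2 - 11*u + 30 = (u + 2)*(u^3 - 3*u^2 - 13*u + 15) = (u - 1)*(u + 2)*(u^2 - 2*u - 15) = (u - 1)*(u + 2)*(u + 3)*(u - 5)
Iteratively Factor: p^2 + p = (p)*(p + 1)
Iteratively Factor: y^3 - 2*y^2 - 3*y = (y)*(y^2 - 2*y - 3) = y*(y - 3)*(y + 1)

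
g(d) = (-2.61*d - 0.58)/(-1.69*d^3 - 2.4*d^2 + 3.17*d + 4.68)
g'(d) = (-2.61*d - 0.58)*(5.07*d^2 + 4.8*d - 3.17)/(-1.69*d^3 - 2.4*d^2 + 3.17*d + 4.68)^2 - 2.61/(-1.69*d^3 - 2.4*d^2 + 3.17*d + 4.68) = (4.4109*d^3 + 6.264*d^2 - 8.2737*d - (2.61*d + 0.58)*(5.07*d^2 + 4.8*d - 3.17) - 12.2148)/(1.69*d^3 + 2.4*d^2 - 3.17*d - 4.68)^2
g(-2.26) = 1.12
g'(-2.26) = 2.23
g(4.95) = 0.06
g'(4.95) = -0.02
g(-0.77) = 0.90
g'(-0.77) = -3.83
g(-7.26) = 0.04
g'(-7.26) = 0.01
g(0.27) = -0.24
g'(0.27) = -0.42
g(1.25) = -2.41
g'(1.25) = -17.95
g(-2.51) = 0.72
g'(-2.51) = 1.13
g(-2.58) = 0.64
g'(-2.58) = 0.95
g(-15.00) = 0.01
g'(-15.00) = 0.00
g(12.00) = 0.01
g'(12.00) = -0.00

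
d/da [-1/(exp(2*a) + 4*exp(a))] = 2*(exp(a) + 2)*exp(-a)/(exp(a) + 4)^2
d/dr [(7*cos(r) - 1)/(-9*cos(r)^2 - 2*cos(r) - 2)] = (-63*cos(r)^2 + 18*cos(r) + 16)*sin(r)/(-9*sin(r)^2 + 2*cos(r) + 11)^2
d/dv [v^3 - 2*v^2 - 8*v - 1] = 3*v^2 - 4*v - 8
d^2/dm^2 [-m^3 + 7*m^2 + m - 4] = 14 - 6*m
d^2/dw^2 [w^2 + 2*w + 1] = 2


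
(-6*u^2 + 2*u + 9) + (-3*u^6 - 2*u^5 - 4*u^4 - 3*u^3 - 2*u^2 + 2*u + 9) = -3*u^6 - 2*u^5 - 4*u^4 - 3*u^3 - 8*u^2 + 4*u + 18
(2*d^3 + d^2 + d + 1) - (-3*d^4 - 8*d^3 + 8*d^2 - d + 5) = 3*d^4 + 10*d^3 - 7*d^2 + 2*d - 4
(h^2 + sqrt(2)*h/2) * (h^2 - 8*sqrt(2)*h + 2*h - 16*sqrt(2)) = h^4 - 15*sqrt(2)*h^3/2 + 2*h^3 - 15*sqrt(2)*h^2 - 8*h^2 - 16*h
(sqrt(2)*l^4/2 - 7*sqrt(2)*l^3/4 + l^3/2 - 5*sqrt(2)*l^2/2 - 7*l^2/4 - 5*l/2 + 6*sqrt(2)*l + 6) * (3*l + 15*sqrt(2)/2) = 3*sqrt(2)*l^5/2 - 21*sqrt(2)*l^4/4 + 9*l^4 - 63*l^3/2 - 15*sqrt(2)*l^3/4 - 45*l^2 + 39*sqrt(2)*l^2/8 - 75*sqrt(2)*l/4 + 108*l + 45*sqrt(2)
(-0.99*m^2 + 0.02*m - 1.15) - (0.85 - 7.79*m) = -0.99*m^2 + 7.81*m - 2.0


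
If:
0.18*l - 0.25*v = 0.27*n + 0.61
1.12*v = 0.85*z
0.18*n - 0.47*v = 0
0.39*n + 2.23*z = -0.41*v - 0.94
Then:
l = 2.25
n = -0.56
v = -0.22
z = -0.28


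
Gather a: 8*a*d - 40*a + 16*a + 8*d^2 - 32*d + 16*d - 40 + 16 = a*(8*d - 24) + 8*d^2 - 16*d - 24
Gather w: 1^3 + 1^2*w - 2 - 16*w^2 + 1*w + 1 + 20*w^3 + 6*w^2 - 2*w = 20*w^3 - 10*w^2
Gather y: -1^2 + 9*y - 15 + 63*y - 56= 72*y - 72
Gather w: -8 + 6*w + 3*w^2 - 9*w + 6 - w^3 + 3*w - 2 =-w^3 + 3*w^2 - 4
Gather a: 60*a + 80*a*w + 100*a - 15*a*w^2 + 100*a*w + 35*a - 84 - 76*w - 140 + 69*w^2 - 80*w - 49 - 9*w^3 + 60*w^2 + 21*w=a*(-15*w^2 + 180*w + 195) - 9*w^3 + 129*w^2 - 135*w - 273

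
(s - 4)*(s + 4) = s^2 - 16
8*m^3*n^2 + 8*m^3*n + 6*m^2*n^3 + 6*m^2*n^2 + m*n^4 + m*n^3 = n*(2*m + n)*(4*m + n)*(m*n + m)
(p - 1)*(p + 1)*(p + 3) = p^3 + 3*p^2 - p - 3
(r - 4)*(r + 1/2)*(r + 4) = r^3 + r^2/2 - 16*r - 8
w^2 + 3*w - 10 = (w - 2)*(w + 5)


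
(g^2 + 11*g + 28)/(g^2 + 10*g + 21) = (g + 4)/(g + 3)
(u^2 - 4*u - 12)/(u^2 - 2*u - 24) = (u + 2)/(u + 4)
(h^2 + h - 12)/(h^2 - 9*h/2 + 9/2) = 2*(h + 4)/(2*h - 3)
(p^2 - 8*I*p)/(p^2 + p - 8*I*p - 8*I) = p/(p + 1)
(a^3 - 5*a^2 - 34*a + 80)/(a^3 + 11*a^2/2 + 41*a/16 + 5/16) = 16*(a^2 - 10*a + 16)/(16*a^2 + 8*a + 1)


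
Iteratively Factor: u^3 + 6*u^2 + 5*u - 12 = (u - 1)*(u^2 + 7*u + 12) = (u - 1)*(u + 3)*(u + 4)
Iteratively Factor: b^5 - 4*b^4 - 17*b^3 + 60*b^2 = (b)*(b^4 - 4*b^3 - 17*b^2 + 60*b) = b*(b - 3)*(b^3 - b^2 - 20*b) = b*(b - 5)*(b - 3)*(b^2 + 4*b) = b*(b - 5)*(b - 3)*(b + 4)*(b)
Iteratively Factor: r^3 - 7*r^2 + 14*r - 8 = (r - 4)*(r^2 - 3*r + 2) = (r - 4)*(r - 2)*(r - 1)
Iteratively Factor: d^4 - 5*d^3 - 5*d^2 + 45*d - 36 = (d + 3)*(d^3 - 8*d^2 + 19*d - 12) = (d - 3)*(d + 3)*(d^2 - 5*d + 4) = (d - 4)*(d - 3)*(d + 3)*(d - 1)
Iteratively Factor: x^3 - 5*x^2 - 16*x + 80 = (x + 4)*(x^2 - 9*x + 20) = (x - 4)*(x + 4)*(x - 5)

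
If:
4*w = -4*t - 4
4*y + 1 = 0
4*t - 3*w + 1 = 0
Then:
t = -4/7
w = -3/7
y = -1/4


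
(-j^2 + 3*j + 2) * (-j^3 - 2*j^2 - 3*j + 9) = j^5 - j^4 - 5*j^3 - 22*j^2 + 21*j + 18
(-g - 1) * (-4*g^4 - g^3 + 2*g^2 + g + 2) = 4*g^5 + 5*g^4 - g^3 - 3*g^2 - 3*g - 2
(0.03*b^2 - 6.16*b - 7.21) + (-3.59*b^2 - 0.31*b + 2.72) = -3.56*b^2 - 6.47*b - 4.49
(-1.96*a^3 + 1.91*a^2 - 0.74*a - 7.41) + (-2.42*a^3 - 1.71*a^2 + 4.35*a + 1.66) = -4.38*a^3 + 0.2*a^2 + 3.61*a - 5.75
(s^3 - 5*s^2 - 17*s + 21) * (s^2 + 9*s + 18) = s^5 + 4*s^4 - 44*s^3 - 222*s^2 - 117*s + 378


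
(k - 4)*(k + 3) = k^2 - k - 12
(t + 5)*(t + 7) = t^2 + 12*t + 35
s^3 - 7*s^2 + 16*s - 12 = (s - 3)*(s - 2)^2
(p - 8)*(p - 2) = p^2 - 10*p + 16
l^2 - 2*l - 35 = (l - 7)*(l + 5)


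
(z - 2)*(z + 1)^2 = z^3 - 3*z - 2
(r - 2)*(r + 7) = r^2 + 5*r - 14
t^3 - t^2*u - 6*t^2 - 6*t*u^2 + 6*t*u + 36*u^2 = (t - 6)*(t - 3*u)*(t + 2*u)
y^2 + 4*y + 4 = (y + 2)^2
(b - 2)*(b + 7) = b^2 + 5*b - 14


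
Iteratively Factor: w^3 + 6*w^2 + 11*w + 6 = (w + 2)*(w^2 + 4*w + 3) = (w + 2)*(w + 3)*(w + 1)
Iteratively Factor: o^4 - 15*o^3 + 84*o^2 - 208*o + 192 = (o - 4)*(o^3 - 11*o^2 + 40*o - 48) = (o - 4)*(o - 3)*(o^2 - 8*o + 16) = (o - 4)^2*(o - 3)*(o - 4)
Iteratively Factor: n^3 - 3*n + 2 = (n - 1)*(n^2 + n - 2) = (n - 1)*(n + 2)*(n - 1)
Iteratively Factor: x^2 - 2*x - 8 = (x + 2)*(x - 4)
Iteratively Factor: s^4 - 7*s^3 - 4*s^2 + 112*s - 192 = (s - 4)*(s^3 - 3*s^2 - 16*s + 48) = (s - 4)*(s + 4)*(s^2 - 7*s + 12) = (s - 4)*(s - 3)*(s + 4)*(s - 4)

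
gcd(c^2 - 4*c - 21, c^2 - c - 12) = c + 3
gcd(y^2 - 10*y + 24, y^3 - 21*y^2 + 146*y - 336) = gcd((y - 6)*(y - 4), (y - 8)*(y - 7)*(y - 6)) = y - 6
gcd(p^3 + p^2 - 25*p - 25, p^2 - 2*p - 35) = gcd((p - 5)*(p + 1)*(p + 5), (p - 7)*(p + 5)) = p + 5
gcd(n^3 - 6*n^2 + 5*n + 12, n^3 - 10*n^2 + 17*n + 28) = n^2 - 3*n - 4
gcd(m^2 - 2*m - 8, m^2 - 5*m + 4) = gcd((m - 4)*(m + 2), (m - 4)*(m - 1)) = m - 4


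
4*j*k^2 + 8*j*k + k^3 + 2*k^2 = k*(4*j + k)*(k + 2)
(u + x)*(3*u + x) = 3*u^2 + 4*u*x + x^2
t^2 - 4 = (t - 2)*(t + 2)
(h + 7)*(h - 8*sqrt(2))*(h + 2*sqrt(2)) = h^3 - 6*sqrt(2)*h^2 + 7*h^2 - 42*sqrt(2)*h - 32*h - 224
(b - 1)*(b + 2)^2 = b^3 + 3*b^2 - 4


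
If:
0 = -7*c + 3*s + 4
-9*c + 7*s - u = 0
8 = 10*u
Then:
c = 76/55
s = 104/55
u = 4/5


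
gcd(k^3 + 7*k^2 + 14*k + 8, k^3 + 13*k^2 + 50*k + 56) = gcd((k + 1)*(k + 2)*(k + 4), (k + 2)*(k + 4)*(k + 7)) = k^2 + 6*k + 8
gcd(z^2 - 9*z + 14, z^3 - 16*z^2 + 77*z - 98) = z^2 - 9*z + 14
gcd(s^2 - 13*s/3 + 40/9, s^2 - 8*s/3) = s - 8/3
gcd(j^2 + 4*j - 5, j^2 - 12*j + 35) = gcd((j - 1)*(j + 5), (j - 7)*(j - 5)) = 1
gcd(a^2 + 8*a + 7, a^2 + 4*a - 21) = a + 7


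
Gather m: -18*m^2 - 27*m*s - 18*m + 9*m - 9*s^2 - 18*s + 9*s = -18*m^2 + m*(-27*s - 9) - 9*s^2 - 9*s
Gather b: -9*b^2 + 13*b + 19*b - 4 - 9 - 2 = -9*b^2 + 32*b - 15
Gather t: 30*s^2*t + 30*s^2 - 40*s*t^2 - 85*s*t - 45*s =30*s^2 - 40*s*t^2 - 45*s + t*(30*s^2 - 85*s)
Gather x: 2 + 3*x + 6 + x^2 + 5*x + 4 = x^2 + 8*x + 12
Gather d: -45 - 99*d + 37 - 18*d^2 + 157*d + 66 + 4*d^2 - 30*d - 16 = -14*d^2 + 28*d + 42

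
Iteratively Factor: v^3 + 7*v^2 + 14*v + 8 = (v + 2)*(v^2 + 5*v + 4) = (v + 1)*(v + 2)*(v + 4)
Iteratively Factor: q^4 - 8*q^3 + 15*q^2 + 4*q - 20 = (q + 1)*(q^3 - 9*q^2 + 24*q - 20) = (q - 2)*(q + 1)*(q^2 - 7*q + 10) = (q - 5)*(q - 2)*(q + 1)*(q - 2)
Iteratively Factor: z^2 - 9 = (z - 3)*(z + 3)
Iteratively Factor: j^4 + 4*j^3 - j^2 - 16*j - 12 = (j + 1)*(j^3 + 3*j^2 - 4*j - 12) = (j - 2)*(j + 1)*(j^2 + 5*j + 6) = (j - 2)*(j + 1)*(j + 3)*(j + 2)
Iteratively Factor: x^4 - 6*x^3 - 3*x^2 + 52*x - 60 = (x + 3)*(x^3 - 9*x^2 + 24*x - 20) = (x - 2)*(x + 3)*(x^2 - 7*x + 10) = (x - 2)^2*(x + 3)*(x - 5)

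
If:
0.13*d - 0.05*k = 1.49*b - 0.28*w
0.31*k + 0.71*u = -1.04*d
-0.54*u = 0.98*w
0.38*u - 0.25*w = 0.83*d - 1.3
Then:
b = 0.312981738601951 - 0.17778148750012*w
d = 1.56626506024096 - 1.13208389112004*w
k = 7.95447021059147*w - 5.25456665371162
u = -1.81481481481481*w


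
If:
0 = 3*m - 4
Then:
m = 4/3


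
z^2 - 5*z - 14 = (z - 7)*(z + 2)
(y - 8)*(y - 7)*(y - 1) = y^3 - 16*y^2 + 71*y - 56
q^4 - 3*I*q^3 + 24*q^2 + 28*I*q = q*(q - 7*I)*(q + 2*I)^2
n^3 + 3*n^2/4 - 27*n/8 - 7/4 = (n - 7/4)*(n + 1/2)*(n + 2)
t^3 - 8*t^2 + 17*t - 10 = (t - 5)*(t - 2)*(t - 1)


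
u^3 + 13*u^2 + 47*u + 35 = (u + 1)*(u + 5)*(u + 7)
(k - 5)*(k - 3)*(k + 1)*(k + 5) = k^4 - 2*k^3 - 28*k^2 + 50*k + 75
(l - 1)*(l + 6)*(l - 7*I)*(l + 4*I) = l^4 + 5*l^3 - 3*I*l^3 + 22*l^2 - 15*I*l^2 + 140*l + 18*I*l - 168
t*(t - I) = t^2 - I*t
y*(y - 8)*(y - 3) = y^3 - 11*y^2 + 24*y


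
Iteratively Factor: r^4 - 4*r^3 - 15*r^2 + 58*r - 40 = (r - 5)*(r^3 + r^2 - 10*r + 8) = (r - 5)*(r + 4)*(r^2 - 3*r + 2) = (r - 5)*(r - 1)*(r + 4)*(r - 2)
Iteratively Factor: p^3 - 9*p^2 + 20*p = (p - 5)*(p^2 - 4*p) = (p - 5)*(p - 4)*(p)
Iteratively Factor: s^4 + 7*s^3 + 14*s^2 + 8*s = (s + 2)*(s^3 + 5*s^2 + 4*s) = (s + 1)*(s + 2)*(s^2 + 4*s) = s*(s + 1)*(s + 2)*(s + 4)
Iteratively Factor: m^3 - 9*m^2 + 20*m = (m - 4)*(m^2 - 5*m) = m*(m - 4)*(m - 5)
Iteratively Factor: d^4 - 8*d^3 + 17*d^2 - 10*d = (d - 1)*(d^3 - 7*d^2 + 10*d) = (d - 2)*(d - 1)*(d^2 - 5*d) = (d - 5)*(d - 2)*(d - 1)*(d)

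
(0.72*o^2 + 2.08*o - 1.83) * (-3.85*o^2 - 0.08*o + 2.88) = -2.772*o^4 - 8.0656*o^3 + 8.9527*o^2 + 6.1368*o - 5.2704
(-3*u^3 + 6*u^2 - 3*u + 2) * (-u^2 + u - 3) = 3*u^5 - 9*u^4 + 18*u^3 - 23*u^2 + 11*u - 6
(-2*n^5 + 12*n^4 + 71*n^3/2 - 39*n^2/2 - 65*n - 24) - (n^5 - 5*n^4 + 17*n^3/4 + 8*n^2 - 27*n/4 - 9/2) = -3*n^5 + 17*n^4 + 125*n^3/4 - 55*n^2/2 - 233*n/4 - 39/2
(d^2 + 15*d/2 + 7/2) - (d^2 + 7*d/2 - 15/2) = 4*d + 11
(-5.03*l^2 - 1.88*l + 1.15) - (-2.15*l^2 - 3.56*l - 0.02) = -2.88*l^2 + 1.68*l + 1.17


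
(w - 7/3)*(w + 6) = w^2 + 11*w/3 - 14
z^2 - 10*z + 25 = (z - 5)^2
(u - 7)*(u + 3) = u^2 - 4*u - 21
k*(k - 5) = k^2 - 5*k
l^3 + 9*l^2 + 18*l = l*(l + 3)*(l + 6)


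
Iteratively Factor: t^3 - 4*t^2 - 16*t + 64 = (t - 4)*(t^2 - 16) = (t - 4)*(t + 4)*(t - 4)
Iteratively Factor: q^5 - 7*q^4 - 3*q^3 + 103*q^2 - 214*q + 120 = (q - 5)*(q^4 - 2*q^3 - 13*q^2 + 38*q - 24) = (q - 5)*(q - 2)*(q^3 - 13*q + 12) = (q - 5)*(q - 3)*(q - 2)*(q^2 + 3*q - 4) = (q - 5)*(q - 3)*(q - 2)*(q - 1)*(q + 4)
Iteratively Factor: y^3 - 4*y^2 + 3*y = (y - 3)*(y^2 - y) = (y - 3)*(y - 1)*(y)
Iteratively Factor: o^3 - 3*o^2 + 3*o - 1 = (o - 1)*(o^2 - 2*o + 1) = (o - 1)^2*(o - 1)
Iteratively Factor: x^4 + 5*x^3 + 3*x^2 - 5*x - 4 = (x - 1)*(x^3 + 6*x^2 + 9*x + 4) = (x - 1)*(x + 1)*(x^2 + 5*x + 4) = (x - 1)*(x + 1)*(x + 4)*(x + 1)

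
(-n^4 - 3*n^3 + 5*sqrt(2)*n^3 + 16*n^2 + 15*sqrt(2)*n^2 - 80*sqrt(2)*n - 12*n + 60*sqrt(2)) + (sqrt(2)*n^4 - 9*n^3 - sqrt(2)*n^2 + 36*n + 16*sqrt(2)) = -n^4 + sqrt(2)*n^4 - 12*n^3 + 5*sqrt(2)*n^3 + 16*n^2 + 14*sqrt(2)*n^2 - 80*sqrt(2)*n + 24*n + 76*sqrt(2)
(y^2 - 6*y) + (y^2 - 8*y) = 2*y^2 - 14*y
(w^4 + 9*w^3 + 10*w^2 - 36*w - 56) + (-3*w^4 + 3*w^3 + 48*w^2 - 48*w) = -2*w^4 + 12*w^3 + 58*w^2 - 84*w - 56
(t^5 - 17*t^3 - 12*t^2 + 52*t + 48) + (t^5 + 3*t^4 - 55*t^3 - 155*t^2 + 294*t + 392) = 2*t^5 + 3*t^4 - 72*t^3 - 167*t^2 + 346*t + 440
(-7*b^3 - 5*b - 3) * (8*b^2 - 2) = -56*b^5 - 26*b^3 - 24*b^2 + 10*b + 6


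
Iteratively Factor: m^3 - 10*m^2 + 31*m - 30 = (m - 5)*(m^2 - 5*m + 6) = (m - 5)*(m - 3)*(m - 2)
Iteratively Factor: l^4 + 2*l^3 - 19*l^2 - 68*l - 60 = (l + 2)*(l^3 - 19*l - 30) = (l + 2)^2*(l^2 - 2*l - 15) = (l - 5)*(l + 2)^2*(l + 3)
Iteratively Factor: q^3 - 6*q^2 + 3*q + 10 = (q + 1)*(q^2 - 7*q + 10) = (q - 5)*(q + 1)*(q - 2)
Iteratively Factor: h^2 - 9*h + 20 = (h - 4)*(h - 5)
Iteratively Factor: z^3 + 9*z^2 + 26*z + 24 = (z + 4)*(z^2 + 5*z + 6) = (z + 3)*(z + 4)*(z + 2)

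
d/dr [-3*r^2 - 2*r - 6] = -6*r - 2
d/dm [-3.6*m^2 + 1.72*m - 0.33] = 1.72 - 7.2*m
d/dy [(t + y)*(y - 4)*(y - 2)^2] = (y - 2)*(2*(t + y)*(y - 4) + (t + y)*(y - 2) + (y - 4)*(y - 2))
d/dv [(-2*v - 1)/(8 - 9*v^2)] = 2*(9*v^2 - 9*v*(2*v + 1) - 8)/(9*v^2 - 8)^2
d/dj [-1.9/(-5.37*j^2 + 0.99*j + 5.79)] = (1.881 - 20.406*j)/(-5.37*j^2 + 0.99*j + 5.79)^2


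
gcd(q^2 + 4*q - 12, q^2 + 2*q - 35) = 1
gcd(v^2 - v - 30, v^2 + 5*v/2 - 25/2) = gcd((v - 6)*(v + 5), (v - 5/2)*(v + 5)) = v + 5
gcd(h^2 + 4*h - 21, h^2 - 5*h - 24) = 1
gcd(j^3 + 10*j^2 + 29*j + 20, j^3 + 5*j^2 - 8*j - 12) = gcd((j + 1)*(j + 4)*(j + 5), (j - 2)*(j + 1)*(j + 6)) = j + 1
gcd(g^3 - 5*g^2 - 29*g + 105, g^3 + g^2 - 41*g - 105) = g^2 - 2*g - 35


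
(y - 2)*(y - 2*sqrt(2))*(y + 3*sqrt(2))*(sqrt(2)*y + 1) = sqrt(2)*y^4 - 2*sqrt(2)*y^3 + 3*y^3 - 11*sqrt(2)*y^2 - 6*y^2 - 12*y + 22*sqrt(2)*y + 24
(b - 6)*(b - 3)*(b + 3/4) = b^3 - 33*b^2/4 + 45*b/4 + 27/2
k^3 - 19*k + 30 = (k - 3)*(k - 2)*(k + 5)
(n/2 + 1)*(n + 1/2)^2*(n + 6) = n^4/2 + 9*n^3/2 + 81*n^2/8 + 7*n + 3/2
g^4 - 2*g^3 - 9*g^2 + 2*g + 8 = (g - 4)*(g - 1)*(g + 1)*(g + 2)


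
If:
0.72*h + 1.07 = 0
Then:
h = -1.49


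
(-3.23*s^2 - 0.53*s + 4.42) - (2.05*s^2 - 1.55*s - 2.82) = -5.28*s^2 + 1.02*s + 7.24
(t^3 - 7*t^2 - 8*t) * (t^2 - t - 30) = t^5 - 8*t^4 - 31*t^3 + 218*t^2 + 240*t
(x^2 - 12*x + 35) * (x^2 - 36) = x^4 - 12*x^3 - x^2 + 432*x - 1260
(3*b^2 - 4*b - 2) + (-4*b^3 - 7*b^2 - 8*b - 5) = -4*b^3 - 4*b^2 - 12*b - 7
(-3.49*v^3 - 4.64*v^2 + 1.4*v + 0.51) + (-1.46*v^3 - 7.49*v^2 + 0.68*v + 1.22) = -4.95*v^3 - 12.13*v^2 + 2.08*v + 1.73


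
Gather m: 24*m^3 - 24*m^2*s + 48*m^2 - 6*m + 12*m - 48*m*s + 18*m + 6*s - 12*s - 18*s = 24*m^3 + m^2*(48 - 24*s) + m*(24 - 48*s) - 24*s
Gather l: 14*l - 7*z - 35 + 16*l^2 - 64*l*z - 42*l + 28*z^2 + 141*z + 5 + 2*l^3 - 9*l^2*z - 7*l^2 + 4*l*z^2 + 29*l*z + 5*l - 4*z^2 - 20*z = 2*l^3 + l^2*(9 - 9*z) + l*(4*z^2 - 35*z - 23) + 24*z^2 + 114*z - 30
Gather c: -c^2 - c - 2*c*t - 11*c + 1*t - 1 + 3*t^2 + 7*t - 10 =-c^2 + c*(-2*t - 12) + 3*t^2 + 8*t - 11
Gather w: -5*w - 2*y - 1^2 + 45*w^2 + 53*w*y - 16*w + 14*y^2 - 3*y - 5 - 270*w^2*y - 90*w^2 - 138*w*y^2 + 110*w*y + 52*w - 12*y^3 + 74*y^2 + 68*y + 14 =w^2*(-270*y - 45) + w*(-138*y^2 + 163*y + 31) - 12*y^3 + 88*y^2 + 63*y + 8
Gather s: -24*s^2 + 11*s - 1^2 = -24*s^2 + 11*s - 1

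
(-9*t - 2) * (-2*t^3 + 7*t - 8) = 18*t^4 + 4*t^3 - 63*t^2 + 58*t + 16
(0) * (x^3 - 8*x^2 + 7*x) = 0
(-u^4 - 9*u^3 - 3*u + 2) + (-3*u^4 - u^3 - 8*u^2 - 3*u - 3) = -4*u^4 - 10*u^3 - 8*u^2 - 6*u - 1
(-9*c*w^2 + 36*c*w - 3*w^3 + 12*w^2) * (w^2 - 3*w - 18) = -9*c*w^4 + 63*c*w^3 + 54*c*w^2 - 648*c*w - 3*w^5 + 21*w^4 + 18*w^3 - 216*w^2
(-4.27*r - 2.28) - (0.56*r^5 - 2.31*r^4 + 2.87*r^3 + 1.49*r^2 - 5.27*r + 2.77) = -0.56*r^5 + 2.31*r^4 - 2.87*r^3 - 1.49*r^2 + 1.0*r - 5.05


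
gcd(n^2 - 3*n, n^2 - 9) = n - 3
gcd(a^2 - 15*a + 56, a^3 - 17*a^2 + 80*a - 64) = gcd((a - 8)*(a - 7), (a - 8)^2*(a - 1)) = a - 8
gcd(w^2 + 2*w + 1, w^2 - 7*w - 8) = w + 1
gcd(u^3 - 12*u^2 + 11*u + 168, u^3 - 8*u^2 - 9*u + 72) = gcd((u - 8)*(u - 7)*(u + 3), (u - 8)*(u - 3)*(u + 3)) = u^2 - 5*u - 24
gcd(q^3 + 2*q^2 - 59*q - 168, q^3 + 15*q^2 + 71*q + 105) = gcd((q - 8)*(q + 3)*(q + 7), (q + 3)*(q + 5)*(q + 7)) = q^2 + 10*q + 21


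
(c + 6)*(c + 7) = c^2 + 13*c + 42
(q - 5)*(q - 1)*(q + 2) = q^3 - 4*q^2 - 7*q + 10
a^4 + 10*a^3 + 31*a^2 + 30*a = a*(a + 2)*(a + 3)*(a + 5)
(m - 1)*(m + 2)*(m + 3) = m^3 + 4*m^2 + m - 6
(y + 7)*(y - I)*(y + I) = y^3 + 7*y^2 + y + 7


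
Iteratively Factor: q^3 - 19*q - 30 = (q + 2)*(q^2 - 2*q - 15) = (q + 2)*(q + 3)*(q - 5)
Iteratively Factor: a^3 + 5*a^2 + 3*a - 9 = (a + 3)*(a^2 + 2*a - 3) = (a - 1)*(a + 3)*(a + 3)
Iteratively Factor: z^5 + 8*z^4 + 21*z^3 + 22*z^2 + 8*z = (z + 1)*(z^4 + 7*z^3 + 14*z^2 + 8*z) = (z + 1)*(z + 4)*(z^3 + 3*z^2 + 2*z) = z*(z + 1)*(z + 4)*(z^2 + 3*z + 2) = z*(z + 1)*(z + 2)*(z + 4)*(z + 1)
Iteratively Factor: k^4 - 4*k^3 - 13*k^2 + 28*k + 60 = (k + 2)*(k^3 - 6*k^2 - k + 30) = (k - 5)*(k + 2)*(k^2 - k - 6) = (k - 5)*(k + 2)^2*(k - 3)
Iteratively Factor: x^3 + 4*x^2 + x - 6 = (x + 2)*(x^2 + 2*x - 3) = (x + 2)*(x + 3)*(x - 1)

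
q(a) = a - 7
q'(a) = 1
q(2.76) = -4.24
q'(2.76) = 1.00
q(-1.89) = -8.89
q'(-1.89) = 1.00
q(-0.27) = -7.27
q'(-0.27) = 1.00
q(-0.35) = -7.35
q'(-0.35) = 1.00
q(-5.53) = -12.53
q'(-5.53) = 1.00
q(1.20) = -5.80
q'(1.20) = 1.00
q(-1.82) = -8.82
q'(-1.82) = 1.00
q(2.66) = -4.34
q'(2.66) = 1.00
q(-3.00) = -10.00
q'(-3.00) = 1.00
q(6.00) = -1.00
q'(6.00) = 1.00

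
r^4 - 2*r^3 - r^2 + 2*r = r*(r - 2)*(r - 1)*(r + 1)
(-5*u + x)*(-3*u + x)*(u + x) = 15*u^3 + 7*u^2*x - 7*u*x^2 + x^3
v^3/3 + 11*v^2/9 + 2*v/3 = v*(v/3 + 1)*(v + 2/3)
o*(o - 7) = o^2 - 7*o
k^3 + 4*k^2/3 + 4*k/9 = k*(k + 2/3)^2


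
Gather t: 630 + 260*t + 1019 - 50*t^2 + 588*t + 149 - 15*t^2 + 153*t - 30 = -65*t^2 + 1001*t + 1768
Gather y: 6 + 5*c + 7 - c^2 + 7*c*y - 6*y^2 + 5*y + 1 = -c^2 + 5*c - 6*y^2 + y*(7*c + 5) + 14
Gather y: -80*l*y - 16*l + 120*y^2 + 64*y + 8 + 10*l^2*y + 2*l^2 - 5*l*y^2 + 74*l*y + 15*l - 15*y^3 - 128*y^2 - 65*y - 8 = 2*l^2 - l - 15*y^3 + y^2*(-5*l - 8) + y*(10*l^2 - 6*l - 1)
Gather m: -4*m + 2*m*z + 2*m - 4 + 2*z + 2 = m*(2*z - 2) + 2*z - 2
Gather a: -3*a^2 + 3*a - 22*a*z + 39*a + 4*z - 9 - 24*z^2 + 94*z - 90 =-3*a^2 + a*(42 - 22*z) - 24*z^2 + 98*z - 99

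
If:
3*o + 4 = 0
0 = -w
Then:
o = -4/3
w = 0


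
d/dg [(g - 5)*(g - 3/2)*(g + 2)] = 3*g^2 - 9*g - 11/2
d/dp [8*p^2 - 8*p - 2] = 16*p - 8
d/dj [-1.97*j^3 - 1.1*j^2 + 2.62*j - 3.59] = -5.91*j^2 - 2.2*j + 2.62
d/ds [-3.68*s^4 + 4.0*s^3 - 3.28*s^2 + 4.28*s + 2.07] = -14.72*s^3 + 12.0*s^2 - 6.56*s + 4.28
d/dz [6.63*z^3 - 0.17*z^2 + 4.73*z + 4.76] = 19.89*z^2 - 0.34*z + 4.73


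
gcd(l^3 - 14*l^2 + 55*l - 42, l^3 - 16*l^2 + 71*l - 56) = l^2 - 8*l + 7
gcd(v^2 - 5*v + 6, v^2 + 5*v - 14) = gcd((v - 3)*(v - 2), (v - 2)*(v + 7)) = v - 2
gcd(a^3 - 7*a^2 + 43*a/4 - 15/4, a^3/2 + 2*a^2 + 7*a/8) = 1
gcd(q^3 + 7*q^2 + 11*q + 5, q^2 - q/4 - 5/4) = q + 1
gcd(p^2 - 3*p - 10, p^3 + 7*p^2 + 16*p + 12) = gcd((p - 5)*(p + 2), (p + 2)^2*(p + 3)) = p + 2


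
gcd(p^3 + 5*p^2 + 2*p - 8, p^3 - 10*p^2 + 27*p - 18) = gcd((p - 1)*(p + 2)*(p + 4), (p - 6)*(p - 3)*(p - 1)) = p - 1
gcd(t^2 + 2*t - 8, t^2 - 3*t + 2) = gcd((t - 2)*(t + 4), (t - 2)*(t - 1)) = t - 2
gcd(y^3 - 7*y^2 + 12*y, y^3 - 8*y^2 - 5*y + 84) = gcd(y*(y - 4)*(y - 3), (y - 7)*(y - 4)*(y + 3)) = y - 4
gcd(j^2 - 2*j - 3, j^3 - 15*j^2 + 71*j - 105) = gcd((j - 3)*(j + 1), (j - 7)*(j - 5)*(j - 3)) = j - 3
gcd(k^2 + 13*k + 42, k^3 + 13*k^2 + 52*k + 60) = k + 6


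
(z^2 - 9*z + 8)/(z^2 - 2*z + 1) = (z - 8)/(z - 1)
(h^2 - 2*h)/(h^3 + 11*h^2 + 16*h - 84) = h/(h^2 + 13*h + 42)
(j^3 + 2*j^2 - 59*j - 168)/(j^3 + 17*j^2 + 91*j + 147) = (j - 8)/(j + 7)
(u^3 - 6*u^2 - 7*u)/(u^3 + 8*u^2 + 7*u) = (u - 7)/(u + 7)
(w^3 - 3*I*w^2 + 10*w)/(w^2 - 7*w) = (w^2 - 3*I*w + 10)/(w - 7)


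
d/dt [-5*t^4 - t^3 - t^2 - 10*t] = -20*t^3 - 3*t^2 - 2*t - 10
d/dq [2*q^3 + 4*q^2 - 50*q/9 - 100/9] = 6*q^2 + 8*q - 50/9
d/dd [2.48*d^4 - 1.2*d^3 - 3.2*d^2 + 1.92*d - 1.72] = 9.92*d^3 - 3.6*d^2 - 6.4*d + 1.92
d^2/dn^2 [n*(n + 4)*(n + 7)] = 6*n + 22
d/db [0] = 0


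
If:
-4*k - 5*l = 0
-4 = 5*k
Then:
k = -4/5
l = 16/25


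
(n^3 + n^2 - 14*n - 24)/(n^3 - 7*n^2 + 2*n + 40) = (n + 3)/(n - 5)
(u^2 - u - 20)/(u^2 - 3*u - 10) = (u + 4)/(u + 2)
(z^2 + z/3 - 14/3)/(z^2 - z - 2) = (z + 7/3)/(z + 1)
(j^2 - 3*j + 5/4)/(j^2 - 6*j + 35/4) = (2*j - 1)/(2*j - 7)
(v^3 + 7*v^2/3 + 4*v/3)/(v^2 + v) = v + 4/3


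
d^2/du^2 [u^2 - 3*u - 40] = 2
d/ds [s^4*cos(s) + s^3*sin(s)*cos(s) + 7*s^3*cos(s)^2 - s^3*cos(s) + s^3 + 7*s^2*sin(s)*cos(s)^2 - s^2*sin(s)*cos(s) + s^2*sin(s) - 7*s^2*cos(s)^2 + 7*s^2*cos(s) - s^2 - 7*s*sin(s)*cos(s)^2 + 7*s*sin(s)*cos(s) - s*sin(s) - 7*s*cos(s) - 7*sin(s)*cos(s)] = -s^4*sin(s) + s^3*sin(s) - 7*s^3*sin(2*s) + 4*s^3*cos(s) + s^3*cos(2*s) - 7*s^2*sin(s) + 17*s^2*sin(2*s)/2 - s^2*cos(s)/4 + 19*s^2*cos(2*s)/2 + 21*s^2*cos(3*s)/4 + 27*s^2/2 + 25*s*sin(s)/2 - s*sin(2*s) + 7*s*sin(3*s)/2 + 45*s*cos(s)/4 - 21*s*cos(3*s)/4 - 9*s - 11*sin(s)/4 + 7*sin(2*s)/2 - 7*sin(3*s)/4 - 7*cos(s) - 7*cos(2*s)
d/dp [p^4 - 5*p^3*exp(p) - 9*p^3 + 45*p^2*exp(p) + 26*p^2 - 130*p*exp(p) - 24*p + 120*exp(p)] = -5*p^3*exp(p) + 4*p^3 + 30*p^2*exp(p) - 27*p^2 - 40*p*exp(p) + 52*p - 10*exp(p) - 24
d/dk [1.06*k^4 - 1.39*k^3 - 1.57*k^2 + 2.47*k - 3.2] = 4.24*k^3 - 4.17*k^2 - 3.14*k + 2.47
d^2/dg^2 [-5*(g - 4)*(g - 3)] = -10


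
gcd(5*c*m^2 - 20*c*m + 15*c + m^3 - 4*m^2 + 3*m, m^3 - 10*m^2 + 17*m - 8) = m - 1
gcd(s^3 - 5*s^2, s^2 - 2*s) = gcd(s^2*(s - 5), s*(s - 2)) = s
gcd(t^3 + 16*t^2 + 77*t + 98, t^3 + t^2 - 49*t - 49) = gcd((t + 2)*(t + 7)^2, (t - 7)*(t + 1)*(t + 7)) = t + 7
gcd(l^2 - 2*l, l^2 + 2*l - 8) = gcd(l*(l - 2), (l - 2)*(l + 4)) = l - 2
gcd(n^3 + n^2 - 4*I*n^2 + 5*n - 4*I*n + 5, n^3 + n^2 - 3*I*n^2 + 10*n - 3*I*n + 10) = n^2 + n*(1 - 5*I) - 5*I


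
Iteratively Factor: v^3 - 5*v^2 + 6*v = (v)*(v^2 - 5*v + 6) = v*(v - 2)*(v - 3)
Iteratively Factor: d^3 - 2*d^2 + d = (d - 1)*(d^2 - d) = (d - 1)^2*(d)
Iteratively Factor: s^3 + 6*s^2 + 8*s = (s + 4)*(s^2 + 2*s) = (s + 2)*(s + 4)*(s)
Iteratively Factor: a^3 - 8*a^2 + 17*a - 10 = (a - 2)*(a^2 - 6*a + 5) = (a - 5)*(a - 2)*(a - 1)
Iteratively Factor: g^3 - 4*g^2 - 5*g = (g + 1)*(g^2 - 5*g) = (g - 5)*(g + 1)*(g)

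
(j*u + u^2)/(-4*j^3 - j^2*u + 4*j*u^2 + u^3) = u/(-4*j^2 + 3*j*u + u^2)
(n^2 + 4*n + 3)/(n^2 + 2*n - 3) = (n + 1)/(n - 1)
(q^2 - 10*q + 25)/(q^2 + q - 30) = (q - 5)/(q + 6)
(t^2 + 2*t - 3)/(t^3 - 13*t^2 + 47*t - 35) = (t + 3)/(t^2 - 12*t + 35)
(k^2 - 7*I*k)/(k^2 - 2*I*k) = (k - 7*I)/(k - 2*I)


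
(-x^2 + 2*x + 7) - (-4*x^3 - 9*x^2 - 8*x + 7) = 4*x^3 + 8*x^2 + 10*x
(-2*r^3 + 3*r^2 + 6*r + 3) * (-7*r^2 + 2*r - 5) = 14*r^5 - 25*r^4 - 26*r^3 - 24*r^2 - 24*r - 15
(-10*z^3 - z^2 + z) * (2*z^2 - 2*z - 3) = -20*z^5 + 18*z^4 + 34*z^3 + z^2 - 3*z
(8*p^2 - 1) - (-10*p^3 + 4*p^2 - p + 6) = 10*p^3 + 4*p^2 + p - 7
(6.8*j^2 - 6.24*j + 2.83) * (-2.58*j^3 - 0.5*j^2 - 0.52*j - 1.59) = -17.544*j^5 + 12.6992*j^4 - 7.7174*j^3 - 8.9822*j^2 + 8.45*j - 4.4997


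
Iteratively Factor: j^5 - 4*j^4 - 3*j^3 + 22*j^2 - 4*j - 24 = (j - 3)*(j^4 - j^3 - 6*j^2 + 4*j + 8) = (j - 3)*(j + 2)*(j^3 - 3*j^2 + 4) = (j - 3)*(j + 1)*(j + 2)*(j^2 - 4*j + 4) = (j - 3)*(j - 2)*(j + 1)*(j + 2)*(j - 2)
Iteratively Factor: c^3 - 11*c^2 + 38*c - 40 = (c - 4)*(c^2 - 7*c + 10) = (c - 4)*(c - 2)*(c - 5)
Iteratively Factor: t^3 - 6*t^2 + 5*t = (t)*(t^2 - 6*t + 5) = t*(t - 5)*(t - 1)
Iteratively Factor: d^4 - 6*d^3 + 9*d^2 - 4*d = (d - 4)*(d^3 - 2*d^2 + d) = d*(d - 4)*(d^2 - 2*d + 1) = d*(d - 4)*(d - 1)*(d - 1)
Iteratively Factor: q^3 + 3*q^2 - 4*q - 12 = (q - 2)*(q^2 + 5*q + 6) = (q - 2)*(q + 3)*(q + 2)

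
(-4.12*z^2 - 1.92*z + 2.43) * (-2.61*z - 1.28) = 10.7532*z^3 + 10.2848*z^2 - 3.8847*z - 3.1104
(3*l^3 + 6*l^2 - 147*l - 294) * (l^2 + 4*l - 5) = 3*l^5 + 18*l^4 - 138*l^3 - 912*l^2 - 441*l + 1470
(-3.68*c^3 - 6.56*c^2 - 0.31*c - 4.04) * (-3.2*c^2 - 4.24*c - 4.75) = 11.776*c^5 + 36.5952*c^4 + 46.2864*c^3 + 45.4024*c^2 + 18.6021*c + 19.19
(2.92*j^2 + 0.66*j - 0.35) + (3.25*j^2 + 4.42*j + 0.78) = 6.17*j^2 + 5.08*j + 0.43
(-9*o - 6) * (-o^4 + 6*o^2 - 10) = 9*o^5 + 6*o^4 - 54*o^3 - 36*o^2 + 90*o + 60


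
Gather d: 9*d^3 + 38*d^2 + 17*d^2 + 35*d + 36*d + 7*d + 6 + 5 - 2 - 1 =9*d^3 + 55*d^2 + 78*d + 8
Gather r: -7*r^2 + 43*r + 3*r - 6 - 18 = -7*r^2 + 46*r - 24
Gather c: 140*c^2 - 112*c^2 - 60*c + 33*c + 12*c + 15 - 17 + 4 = 28*c^2 - 15*c + 2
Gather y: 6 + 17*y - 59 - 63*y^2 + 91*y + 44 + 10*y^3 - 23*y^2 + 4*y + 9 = 10*y^3 - 86*y^2 + 112*y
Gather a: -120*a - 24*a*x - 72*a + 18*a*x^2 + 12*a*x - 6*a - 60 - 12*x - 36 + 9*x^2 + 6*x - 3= a*(18*x^2 - 12*x - 198) + 9*x^2 - 6*x - 99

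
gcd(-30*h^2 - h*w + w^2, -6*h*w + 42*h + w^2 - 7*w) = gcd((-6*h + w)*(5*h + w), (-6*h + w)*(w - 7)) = -6*h + w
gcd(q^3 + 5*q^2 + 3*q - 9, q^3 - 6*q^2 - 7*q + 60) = q + 3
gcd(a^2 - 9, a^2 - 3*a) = a - 3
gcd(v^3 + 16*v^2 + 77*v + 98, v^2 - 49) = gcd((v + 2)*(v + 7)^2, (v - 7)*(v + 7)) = v + 7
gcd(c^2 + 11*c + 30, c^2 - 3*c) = 1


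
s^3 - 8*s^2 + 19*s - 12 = (s - 4)*(s - 3)*(s - 1)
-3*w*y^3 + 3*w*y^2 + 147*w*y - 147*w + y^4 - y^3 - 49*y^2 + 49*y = (-3*w + y)*(y - 7)*(y - 1)*(y + 7)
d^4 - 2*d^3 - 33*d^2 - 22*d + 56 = (d - 7)*(d - 1)*(d + 2)*(d + 4)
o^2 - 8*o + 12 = (o - 6)*(o - 2)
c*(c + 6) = c^2 + 6*c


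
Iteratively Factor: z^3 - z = (z + 1)*(z^2 - z) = (z - 1)*(z + 1)*(z)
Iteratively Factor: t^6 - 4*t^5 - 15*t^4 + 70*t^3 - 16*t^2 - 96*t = (t + 1)*(t^5 - 5*t^4 - 10*t^3 + 80*t^2 - 96*t) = (t - 4)*(t + 1)*(t^4 - t^3 - 14*t^2 + 24*t) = (t - 4)*(t - 3)*(t + 1)*(t^3 + 2*t^2 - 8*t) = t*(t - 4)*(t - 3)*(t + 1)*(t^2 + 2*t - 8) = t*(t - 4)*(t - 3)*(t + 1)*(t + 4)*(t - 2)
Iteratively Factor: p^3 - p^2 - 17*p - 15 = (p + 1)*(p^2 - 2*p - 15) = (p + 1)*(p + 3)*(p - 5)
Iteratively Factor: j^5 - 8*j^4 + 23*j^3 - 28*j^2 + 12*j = (j - 3)*(j^4 - 5*j^3 + 8*j^2 - 4*j) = (j - 3)*(j - 1)*(j^3 - 4*j^2 + 4*j) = (j - 3)*(j - 2)*(j - 1)*(j^2 - 2*j) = j*(j - 3)*(j - 2)*(j - 1)*(j - 2)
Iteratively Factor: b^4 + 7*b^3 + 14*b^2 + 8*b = (b + 2)*(b^3 + 5*b^2 + 4*b) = b*(b + 2)*(b^2 + 5*b + 4) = b*(b + 1)*(b + 2)*(b + 4)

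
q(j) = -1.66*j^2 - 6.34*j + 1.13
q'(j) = -3.32*j - 6.34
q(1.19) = -8.77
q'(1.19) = -10.29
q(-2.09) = 7.13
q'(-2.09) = 0.60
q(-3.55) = 2.72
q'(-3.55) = 5.45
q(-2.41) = 6.77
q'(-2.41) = 1.66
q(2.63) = -27.03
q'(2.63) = -15.07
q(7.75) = -147.71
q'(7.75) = -32.07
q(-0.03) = 1.32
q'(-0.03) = -6.24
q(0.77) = -4.74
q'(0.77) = -8.90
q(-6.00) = -20.59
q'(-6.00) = 13.58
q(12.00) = -313.99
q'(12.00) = -46.18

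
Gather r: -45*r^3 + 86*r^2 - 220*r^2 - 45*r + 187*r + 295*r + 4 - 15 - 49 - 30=-45*r^3 - 134*r^2 + 437*r - 90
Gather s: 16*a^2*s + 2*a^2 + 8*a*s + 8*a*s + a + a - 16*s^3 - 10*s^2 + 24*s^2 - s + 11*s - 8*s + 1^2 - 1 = 2*a^2 + 2*a - 16*s^3 + 14*s^2 + s*(16*a^2 + 16*a + 2)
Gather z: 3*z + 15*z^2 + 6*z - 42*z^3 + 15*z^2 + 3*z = -42*z^3 + 30*z^2 + 12*z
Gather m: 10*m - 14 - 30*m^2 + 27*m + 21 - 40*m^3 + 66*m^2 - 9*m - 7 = -40*m^3 + 36*m^2 + 28*m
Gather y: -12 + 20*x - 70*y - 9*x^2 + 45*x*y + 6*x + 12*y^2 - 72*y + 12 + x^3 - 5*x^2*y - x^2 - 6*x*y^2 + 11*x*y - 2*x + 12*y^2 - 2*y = x^3 - 10*x^2 + 24*x + y^2*(24 - 6*x) + y*(-5*x^2 + 56*x - 144)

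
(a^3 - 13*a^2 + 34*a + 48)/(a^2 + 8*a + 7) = (a^2 - 14*a + 48)/(a + 7)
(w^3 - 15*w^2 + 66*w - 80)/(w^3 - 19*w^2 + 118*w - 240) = (w - 2)/(w - 6)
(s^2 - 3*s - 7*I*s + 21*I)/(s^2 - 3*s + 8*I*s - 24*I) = (s - 7*I)/(s + 8*I)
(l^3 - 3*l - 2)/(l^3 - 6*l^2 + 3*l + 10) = (l + 1)/(l - 5)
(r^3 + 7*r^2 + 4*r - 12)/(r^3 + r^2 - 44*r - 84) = (r - 1)/(r - 7)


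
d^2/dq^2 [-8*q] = 0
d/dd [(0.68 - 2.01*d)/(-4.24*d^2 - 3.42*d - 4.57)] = (-8.5224*d^2 + 5.7664*d + 11.5113)/(17.9776*d^4 + 29.0016*d^3 + 50.45*d^2 + 31.2588*d + 20.8849)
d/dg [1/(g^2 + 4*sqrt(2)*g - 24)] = 2*(-g - 2*sqrt(2))/(g^2 + 4*sqrt(2)*g - 24)^2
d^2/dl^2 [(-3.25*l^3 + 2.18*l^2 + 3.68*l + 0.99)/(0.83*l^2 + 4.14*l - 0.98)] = (3.5527136788005e-15*l^5 - 126.606028*l^3 + 93.846738*l^2 + 19.6431*l + 69.595276)/(0.571787*l^6 + 8.556138*l^5 + 40.652238*l^4 + 50.753088*l^3 - 47.999028*l^2 + 11.928168*l - 0.941192)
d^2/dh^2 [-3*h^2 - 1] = -6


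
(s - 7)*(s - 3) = s^2 - 10*s + 21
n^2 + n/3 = n*(n + 1/3)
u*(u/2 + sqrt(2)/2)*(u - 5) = u^3/2 - 5*u^2/2 + sqrt(2)*u^2/2 - 5*sqrt(2)*u/2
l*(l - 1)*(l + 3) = l^3 + 2*l^2 - 3*l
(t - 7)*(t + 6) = t^2 - t - 42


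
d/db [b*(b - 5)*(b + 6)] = 3*b^2 + 2*b - 30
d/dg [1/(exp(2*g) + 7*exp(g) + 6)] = (-2*exp(g) - 7)*exp(g)/(exp(2*g) + 7*exp(g) + 6)^2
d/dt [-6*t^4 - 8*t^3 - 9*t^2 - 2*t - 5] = -24*t^3 - 24*t^2 - 18*t - 2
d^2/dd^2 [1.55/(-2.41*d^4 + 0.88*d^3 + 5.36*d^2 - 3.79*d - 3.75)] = ((44.826*d^2 - 8.184*d - 16.616)*(2.41*d^4 - 0.88*d^3 - 5.36*d^2 + 3.79*d + 3.75) - 1.55*(9.64*d^3 - 2.64*d^2 - 10.72*d + 3.79)*(19.28*d^3 - 5.28*d^2 - 21.44*d + 7.58))/(2.41*d^4 - 0.88*d^3 - 5.36*d^2 + 3.79*d + 3.75)^3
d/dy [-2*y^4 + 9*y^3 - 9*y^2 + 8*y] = -8*y^3 + 27*y^2 - 18*y + 8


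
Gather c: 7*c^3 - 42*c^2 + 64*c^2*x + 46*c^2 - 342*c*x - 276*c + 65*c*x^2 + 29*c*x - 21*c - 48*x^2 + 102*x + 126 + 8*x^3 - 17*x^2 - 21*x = 7*c^3 + c^2*(64*x + 4) + c*(65*x^2 - 313*x - 297) + 8*x^3 - 65*x^2 + 81*x + 126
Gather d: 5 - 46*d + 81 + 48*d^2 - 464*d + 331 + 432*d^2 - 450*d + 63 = 480*d^2 - 960*d + 480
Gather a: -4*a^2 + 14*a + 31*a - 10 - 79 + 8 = -4*a^2 + 45*a - 81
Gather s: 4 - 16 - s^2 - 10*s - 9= -s^2 - 10*s - 21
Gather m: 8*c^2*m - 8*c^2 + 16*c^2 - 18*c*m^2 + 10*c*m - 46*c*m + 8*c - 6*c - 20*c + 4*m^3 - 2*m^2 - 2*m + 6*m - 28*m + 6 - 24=8*c^2 - 18*c + 4*m^3 + m^2*(-18*c - 2) + m*(8*c^2 - 36*c - 24) - 18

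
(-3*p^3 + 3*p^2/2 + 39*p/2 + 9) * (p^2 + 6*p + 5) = -3*p^5 - 33*p^4/2 + 27*p^3/2 + 267*p^2/2 + 303*p/2 + 45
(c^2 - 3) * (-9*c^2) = -9*c^4 + 27*c^2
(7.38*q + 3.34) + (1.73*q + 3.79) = 9.11*q + 7.13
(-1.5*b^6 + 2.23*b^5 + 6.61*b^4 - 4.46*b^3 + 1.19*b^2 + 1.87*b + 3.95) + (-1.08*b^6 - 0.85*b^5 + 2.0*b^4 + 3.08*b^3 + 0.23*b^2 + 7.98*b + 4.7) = -2.58*b^6 + 1.38*b^5 + 8.61*b^4 - 1.38*b^3 + 1.42*b^2 + 9.85*b + 8.65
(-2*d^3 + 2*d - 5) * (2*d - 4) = -4*d^4 + 8*d^3 + 4*d^2 - 18*d + 20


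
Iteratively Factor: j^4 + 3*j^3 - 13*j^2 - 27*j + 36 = (j + 4)*(j^3 - j^2 - 9*j + 9) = (j - 3)*(j + 4)*(j^2 + 2*j - 3) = (j - 3)*(j - 1)*(j + 4)*(j + 3)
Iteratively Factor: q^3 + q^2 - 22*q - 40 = (q - 5)*(q^2 + 6*q + 8) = (q - 5)*(q + 2)*(q + 4)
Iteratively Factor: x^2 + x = (x + 1)*(x)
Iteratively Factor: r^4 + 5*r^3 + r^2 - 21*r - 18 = (r + 1)*(r^3 + 4*r^2 - 3*r - 18) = (r + 1)*(r + 3)*(r^2 + r - 6) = (r - 2)*(r + 1)*(r + 3)*(r + 3)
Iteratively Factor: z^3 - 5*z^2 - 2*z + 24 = (z + 2)*(z^2 - 7*z + 12) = (z - 4)*(z + 2)*(z - 3)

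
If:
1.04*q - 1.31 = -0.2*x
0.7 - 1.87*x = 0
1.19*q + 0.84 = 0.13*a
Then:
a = 17.33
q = 1.19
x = 0.37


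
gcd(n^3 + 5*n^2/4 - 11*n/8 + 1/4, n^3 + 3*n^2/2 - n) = n^2 + 3*n/2 - 1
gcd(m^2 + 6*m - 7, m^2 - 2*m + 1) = m - 1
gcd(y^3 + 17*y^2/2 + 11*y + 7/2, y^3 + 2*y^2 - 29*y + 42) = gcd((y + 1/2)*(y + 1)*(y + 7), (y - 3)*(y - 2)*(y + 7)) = y + 7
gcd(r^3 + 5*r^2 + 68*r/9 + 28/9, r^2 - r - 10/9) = r + 2/3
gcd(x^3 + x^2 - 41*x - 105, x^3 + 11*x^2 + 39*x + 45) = x^2 + 8*x + 15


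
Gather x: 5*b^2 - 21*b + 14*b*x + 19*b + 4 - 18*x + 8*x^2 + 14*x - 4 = 5*b^2 - 2*b + 8*x^2 + x*(14*b - 4)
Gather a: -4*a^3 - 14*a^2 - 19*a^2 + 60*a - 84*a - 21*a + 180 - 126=-4*a^3 - 33*a^2 - 45*a + 54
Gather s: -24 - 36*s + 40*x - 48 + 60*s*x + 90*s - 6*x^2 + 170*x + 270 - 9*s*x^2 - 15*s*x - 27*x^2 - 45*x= s*(-9*x^2 + 45*x + 54) - 33*x^2 + 165*x + 198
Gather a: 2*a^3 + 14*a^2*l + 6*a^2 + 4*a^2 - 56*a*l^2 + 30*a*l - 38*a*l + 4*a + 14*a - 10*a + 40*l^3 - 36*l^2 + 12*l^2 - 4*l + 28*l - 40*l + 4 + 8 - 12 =2*a^3 + a^2*(14*l + 10) + a*(-56*l^2 - 8*l + 8) + 40*l^3 - 24*l^2 - 16*l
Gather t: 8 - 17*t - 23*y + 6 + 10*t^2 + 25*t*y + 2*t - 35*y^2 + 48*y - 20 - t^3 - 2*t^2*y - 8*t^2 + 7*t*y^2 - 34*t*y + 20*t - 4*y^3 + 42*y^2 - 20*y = -t^3 + t^2*(2 - 2*y) + t*(7*y^2 - 9*y + 5) - 4*y^3 + 7*y^2 + 5*y - 6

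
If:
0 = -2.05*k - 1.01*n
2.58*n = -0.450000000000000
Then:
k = 0.09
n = -0.17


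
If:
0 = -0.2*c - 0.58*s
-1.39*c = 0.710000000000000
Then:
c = -0.51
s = 0.18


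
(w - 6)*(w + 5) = w^2 - w - 30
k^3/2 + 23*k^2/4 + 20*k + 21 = (k/2 + 1)*(k + 7/2)*(k + 6)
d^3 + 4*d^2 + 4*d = d*(d + 2)^2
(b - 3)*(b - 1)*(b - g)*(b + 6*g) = b^4 + 5*b^3*g - 4*b^3 - 6*b^2*g^2 - 20*b^2*g + 3*b^2 + 24*b*g^2 + 15*b*g - 18*g^2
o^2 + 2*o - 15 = (o - 3)*(o + 5)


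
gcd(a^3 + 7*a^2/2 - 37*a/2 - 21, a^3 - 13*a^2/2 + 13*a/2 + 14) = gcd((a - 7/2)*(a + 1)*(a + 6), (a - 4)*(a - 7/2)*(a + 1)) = a^2 - 5*a/2 - 7/2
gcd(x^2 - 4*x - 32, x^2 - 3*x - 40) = x - 8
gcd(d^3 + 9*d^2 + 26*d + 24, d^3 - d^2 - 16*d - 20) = d + 2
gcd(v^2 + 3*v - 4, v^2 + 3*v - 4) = v^2 + 3*v - 4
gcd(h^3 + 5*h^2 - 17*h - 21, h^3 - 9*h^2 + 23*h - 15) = h - 3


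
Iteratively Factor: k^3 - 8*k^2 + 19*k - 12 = (k - 1)*(k^2 - 7*k + 12) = (k - 3)*(k - 1)*(k - 4)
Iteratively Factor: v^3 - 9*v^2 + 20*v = (v)*(v^2 - 9*v + 20) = v*(v - 4)*(v - 5)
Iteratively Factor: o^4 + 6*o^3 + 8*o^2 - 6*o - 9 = (o + 3)*(o^3 + 3*o^2 - o - 3) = (o + 3)^2*(o^2 - 1) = (o - 1)*(o + 3)^2*(o + 1)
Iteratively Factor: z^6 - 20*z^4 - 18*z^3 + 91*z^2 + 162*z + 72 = (z - 4)*(z^5 + 4*z^4 - 4*z^3 - 34*z^2 - 45*z - 18) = (z - 4)*(z - 3)*(z^4 + 7*z^3 + 17*z^2 + 17*z + 6) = (z - 4)*(z - 3)*(z + 3)*(z^3 + 4*z^2 + 5*z + 2) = (z - 4)*(z - 3)*(z + 1)*(z + 3)*(z^2 + 3*z + 2) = (z - 4)*(z - 3)*(z + 1)*(z + 2)*(z + 3)*(z + 1)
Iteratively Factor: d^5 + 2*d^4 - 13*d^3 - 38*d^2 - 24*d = (d + 2)*(d^4 - 13*d^2 - 12*d) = d*(d + 2)*(d^3 - 13*d - 12) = d*(d + 1)*(d + 2)*(d^2 - d - 12) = d*(d - 4)*(d + 1)*(d + 2)*(d + 3)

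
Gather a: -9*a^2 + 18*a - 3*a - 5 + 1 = -9*a^2 + 15*a - 4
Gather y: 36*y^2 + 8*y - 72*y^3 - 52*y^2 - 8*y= -72*y^3 - 16*y^2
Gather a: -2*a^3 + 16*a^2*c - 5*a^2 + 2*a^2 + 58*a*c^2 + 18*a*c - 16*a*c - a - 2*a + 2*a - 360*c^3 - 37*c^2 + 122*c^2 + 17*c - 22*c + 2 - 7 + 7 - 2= -2*a^3 + a^2*(16*c - 3) + a*(58*c^2 + 2*c - 1) - 360*c^3 + 85*c^2 - 5*c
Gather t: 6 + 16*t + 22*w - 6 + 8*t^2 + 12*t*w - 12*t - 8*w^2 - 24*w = 8*t^2 + t*(12*w + 4) - 8*w^2 - 2*w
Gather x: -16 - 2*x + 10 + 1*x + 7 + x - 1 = 0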